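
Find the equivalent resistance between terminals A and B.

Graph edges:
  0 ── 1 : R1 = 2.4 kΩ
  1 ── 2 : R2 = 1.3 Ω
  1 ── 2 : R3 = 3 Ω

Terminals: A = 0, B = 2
Reduce the network between node 0 (A) and node 2 (B) by series/parallel combination:
  Rp1 = R2 ‖ R3 (parallel, both between nodes 1 and 2) = 1/(1/1.3 + 1/3) = 0.907 Ω
  Rs1 = R1 + Rp1 (series, joined only at node 1) = 2400 + 0.907 = 2401 Ω
R_eq = 2.401 kΩ

Final answer: 2.401 kΩ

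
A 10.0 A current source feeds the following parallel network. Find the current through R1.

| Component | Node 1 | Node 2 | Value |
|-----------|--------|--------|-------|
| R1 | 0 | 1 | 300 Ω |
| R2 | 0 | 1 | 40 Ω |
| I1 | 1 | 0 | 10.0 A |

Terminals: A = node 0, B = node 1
All resistors sit directly between nodes 0 and 1, so they are in parallel and share one voltage V; the full source current 10 A splits among them.
1/R_par = 1/300 + 1/40 = 0.02833 S  =>  R_par = 35.29 Ω
V = I × R_par = 10 × 35.29 = 352.9 V
I_R1 = V/R1 = 352.9/300 = 1.176 A

Final answer: 1.176 A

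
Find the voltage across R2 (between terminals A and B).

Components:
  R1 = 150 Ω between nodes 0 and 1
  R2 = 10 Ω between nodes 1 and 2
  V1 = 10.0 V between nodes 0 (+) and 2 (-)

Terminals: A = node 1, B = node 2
R1 and R2 are in series across V1 (node 0 → node 1 → node 2), and the output A–B is taken across R2, so this is a voltage divider.
Series current: I = V1/(R1 + R2) = 10/(150 + 10) = 10/160 = 0.0625 A
V_R2 = I × R2 = V1 × R2/(R1 + R2) = 10 × 10/160 = 0.625 V

Final answer: 0.625 V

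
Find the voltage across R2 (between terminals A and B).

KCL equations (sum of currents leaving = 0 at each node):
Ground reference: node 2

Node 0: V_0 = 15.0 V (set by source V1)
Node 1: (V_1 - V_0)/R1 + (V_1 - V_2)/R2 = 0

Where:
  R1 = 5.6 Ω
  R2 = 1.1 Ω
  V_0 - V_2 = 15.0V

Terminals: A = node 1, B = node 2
R1 and R2 are in series across V1 (node 0 → node 1 → node 2), and the output A–B is taken across R2, so this is a voltage divider.
Series current: I = V1/(R1 + R2) = 15/(5.6 + 1.1) = 15/6.7 = 2.239 A
V_R2 = I × R2 = V1 × R2/(R1 + R2) = 15 × 1.1/6.7 = 2.463 V

Final answer: 2.463 V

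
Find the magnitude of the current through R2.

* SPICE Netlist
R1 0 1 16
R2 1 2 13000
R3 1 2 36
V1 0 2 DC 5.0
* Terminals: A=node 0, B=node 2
Nodal analysis, taking node 2 as the 0 V reference.
Source V1 fixes V_0 = 5 V.
KCL at each unknown node (sum of currents leaving = 0; resistances in Ω):
  Node 1: (V_1 - 5)/16 + (V_1 - 0)/13000 + (V_1 - 0)/36 = 0
Collecting terms: 0.09035 × V_1 = 0.3125  =>  V_1 = 3.459 V
I_R2 = (V_1 - V_2)/R2 = (3.459 - 0)/13000 = 0.000266 A
|I_R2| = 0.000266 A

Final answer: |I_R2| = 0.000266 A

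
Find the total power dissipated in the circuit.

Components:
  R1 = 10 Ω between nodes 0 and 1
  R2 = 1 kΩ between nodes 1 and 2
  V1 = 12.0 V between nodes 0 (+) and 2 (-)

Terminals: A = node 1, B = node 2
Nodal analysis, taking node 2 as the 0 V reference.
Source V1 fixes V_0 = 12 V.
KCL at each unknown node (sum of currents leaving = 0; resistances in Ω):
  Node 1: (V_1 - 12)/10 + (V_1 - 0)/1000 = 0
Collecting terms: 0.101 × V_1 = 1.2  =>  V_1 = 11.88 V
Power in each resistor, P = (ΔV)²/R:
  P_R1 = (12 - 11.88)²/10 = 0.001412 W
  P_R2 = (11.88 - 0)²/1000 = 0.1412 W
P_total = P_R1 + P_R2 = 0.1426 W

Final answer: 0.1426 W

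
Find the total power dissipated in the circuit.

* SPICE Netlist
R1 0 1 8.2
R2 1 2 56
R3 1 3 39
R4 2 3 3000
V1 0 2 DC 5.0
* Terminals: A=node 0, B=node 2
Nodal analysis, taking node 2 as the 0 V reference.
Source V1 fixes V_0 = 5 V.
KCL at each unknown node (sum of currents leaving = 0; resistances in Ω):
  Node 1: (V_1 - 5)/8.2 + (V_1 - 0)/56 + (V_1 - V_3)/39 = 0
  Node 3: (V_3 - V_1)/39 + (V_3 - 0)/3000 = 0
Collecting terms (coefficients in siemens):
  0.1654·V_1 - 0.02564·V_3 = 0.6098
  0.02597·V_3 - 0.02564·V_1 = 0
Determinant D = (0.1654)(0.02597) - (-0.02564)(-0.02564) = 0.00364
V_1 = [(0.6098)(0.02597) - (-0.02564)(0)]/D = 4.351 V
V_3 = [(0.1654)(0) - (0.6098)(-0.02564)]/D = 4.295 V
Power in each resistor, P = (ΔV)²/R:
  P_R1 = (5 - 4.351)²/8.2 = 0.05135 W
  P_R2 = (4.351 - 0)²/56 = 0.3381 W
  P_R3 = (4.351 - 4.295)²/39 = 0.00007995 W
  P_R4 = (0 - 4.295)²/3000 = 0.00615 W
P_total = P_R1 + P_R2 + P_R3 + P_R4 = 0.3957 W

Final answer: 0.3957 W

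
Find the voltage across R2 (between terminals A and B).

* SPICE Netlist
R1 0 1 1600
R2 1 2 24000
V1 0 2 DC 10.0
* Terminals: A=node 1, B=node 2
R1 and R2 are in series across V1 (node 0 → node 1 → node 2), and the output A–B is taken across R2, so this is a voltage divider.
Series current: I = V1/(R1 + R2) = 10/(1600 + 24000) = 10/25600 = 0.0003906 A
V_R2 = I × R2 = V1 × R2/(R1 + R2) = 10 × 24000/25600 = 9.375 V

Final answer: 9.375 V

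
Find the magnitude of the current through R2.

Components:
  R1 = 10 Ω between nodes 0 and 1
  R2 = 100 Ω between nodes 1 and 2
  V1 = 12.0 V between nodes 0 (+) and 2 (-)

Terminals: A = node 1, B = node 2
Nodal analysis, taking node 2 as the 0 V reference.
Source V1 fixes V_0 = 12 V.
KCL at each unknown node (sum of currents leaving = 0; resistances in Ω):
  Node 1: (V_1 - 12)/10 + (V_1 - 0)/100 = 0
Collecting terms: 0.11 × V_1 = 1.2  =>  V_1 = 10.91 V
I_R2 = (V_1 - V_2)/R2 = (10.91 - 0)/100 = 0.1091 A
|I_R2| = 0.1091 A

Final answer: |I_R2| = 0.1091 A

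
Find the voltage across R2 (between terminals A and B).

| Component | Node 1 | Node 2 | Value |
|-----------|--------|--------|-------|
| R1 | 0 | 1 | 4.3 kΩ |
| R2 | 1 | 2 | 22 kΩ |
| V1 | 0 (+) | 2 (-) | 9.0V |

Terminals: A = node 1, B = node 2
R1 and R2 are in series across V1 (node 0 → node 1 → node 2), and the output A–B is taken across R2, so this is a voltage divider.
Series current: I = V1/(R1 + R2) = 9/(4300 + 22000) = 9/26300 = 0.0003422 A
V_R2 = I × R2 = V1 × R2/(R1 + R2) = 9 × 22000/26300 = 7.529 V

Final answer: 7.529 V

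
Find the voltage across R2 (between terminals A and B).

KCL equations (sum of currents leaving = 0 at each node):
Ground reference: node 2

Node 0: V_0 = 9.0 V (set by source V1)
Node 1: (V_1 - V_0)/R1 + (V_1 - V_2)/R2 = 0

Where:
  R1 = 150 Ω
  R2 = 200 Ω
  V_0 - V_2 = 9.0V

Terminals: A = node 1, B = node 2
R1 and R2 are in series across V1 (node 0 → node 1 → node 2), and the output A–B is taken across R2, so this is a voltage divider.
Series current: I = V1/(R1 + R2) = 9/(150 + 200) = 9/350 = 0.02571 A
V_R2 = I × R2 = V1 × R2/(R1 + R2) = 9 × 200/350 = 5.143 V

Final answer: 5.143 V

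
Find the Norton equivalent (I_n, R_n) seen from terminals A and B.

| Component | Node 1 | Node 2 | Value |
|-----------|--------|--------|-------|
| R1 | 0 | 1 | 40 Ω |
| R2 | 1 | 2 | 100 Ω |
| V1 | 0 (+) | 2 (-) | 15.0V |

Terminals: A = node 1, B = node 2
Find the Thévenin equivalent first; then I_n = V_th/R_th and R_n = R_th.
Step 1 — V_th is the open-circuit voltage V_A - V_B (nothing connected across the terminals).
Nodal analysis, taking node 2 as the 0 V reference.
Source V1 fixes V_0 = 15 V.
KCL at each unknown node (sum of currents leaving = 0; resistances in Ω):
  Node 1: (V_1 - 15)/40 + (V_1 - 0)/100 = 0
Collecting terms: 0.035 × V_1 = 0.375  =>  V_1 = 10.71 V
V_th = V_1 - V_2 = 10.71 - 0 = 10.71 V
Step 2 — R_th: zero the source — replace V1 by a short circuit (node 2 merges into node 0) — and find the resistance seen between A (node 1) and B (node 0).
Reduce the network between node 1 (A) and node 0 (B) by series/parallel combination:
  Rp1 = R1 ‖ R2 (parallel, both between nodes 0 and 1) = 1/(1/40 + 1/100) = 28.57 Ω
R_th = 28.57 Ω
I_n = V_th/R_th = 10.71/28.57 = 0.375 A, and R_n = R_th = 28.57 Ω

Final answer: I_n = 0.375 A, R_n = 28.57 Ω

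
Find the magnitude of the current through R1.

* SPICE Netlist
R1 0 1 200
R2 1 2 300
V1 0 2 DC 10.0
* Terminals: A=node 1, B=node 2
Nodal analysis, taking node 2 as the 0 V reference.
Source V1 fixes V_0 = 10 V.
KCL at each unknown node (sum of currents leaving = 0; resistances in Ω):
  Node 1: (V_1 - 10)/200 + (V_1 - 0)/300 = 0
Collecting terms: 0.008333 × V_1 = 0.05  =>  V_1 = 6 V
I_R1 = (V_0 - V_1)/R1 = (10 - 6)/200 = 0.02 A
|I_R1| = 0.02 A

Final answer: |I_R1| = 0.02 A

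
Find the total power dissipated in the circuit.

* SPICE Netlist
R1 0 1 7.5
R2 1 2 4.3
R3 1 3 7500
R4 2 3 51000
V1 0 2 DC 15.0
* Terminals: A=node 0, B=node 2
Nodal analysis, taking node 2 as the 0 V reference.
Source V1 fixes V_0 = 15 V.
KCL at each unknown node (sum of currents leaving = 0; resistances in Ω):
  Node 1: (V_1 - 15)/7.5 + (V_1 - 0)/4.3 + (V_1 - V_3)/7500 = 0
  Node 3: (V_3 - V_1)/7500 + (V_3 - 0)/51000 = 0
Collecting terms (coefficients in siemens):
  0.366·V_1 - 0.0001333·V_3 = 2
  0.0001529·V_3 - 0.0001333·V_1 = 0
Determinant D = (0.366)(0.0001529) - (-0.0001333)(-0.0001333) = 0.00005596
V_1 = [(2)(0.0001529) - (-0.0001333)(0)]/D = 5.466 V
V_3 = [(0.366)(0) - (2)(-0.0001333)]/D = 4.765 V
Power in each resistor, P = (ΔV)²/R:
  P_R1 = (15 - 5.466)²/7.5 = 12.12 W
  P_R2 = (5.466 - 0)²/4.3 = 6.948 W
  P_R3 = (5.466 - 4.765)²/7500 = 0.00006547 W
  P_R4 = (0 - 4.765)²/51000 = 0.0004452 W
P_total = P_R1 + P_R2 + P_R3 + P_R4 = 19.07 W

Final answer: 19.07 W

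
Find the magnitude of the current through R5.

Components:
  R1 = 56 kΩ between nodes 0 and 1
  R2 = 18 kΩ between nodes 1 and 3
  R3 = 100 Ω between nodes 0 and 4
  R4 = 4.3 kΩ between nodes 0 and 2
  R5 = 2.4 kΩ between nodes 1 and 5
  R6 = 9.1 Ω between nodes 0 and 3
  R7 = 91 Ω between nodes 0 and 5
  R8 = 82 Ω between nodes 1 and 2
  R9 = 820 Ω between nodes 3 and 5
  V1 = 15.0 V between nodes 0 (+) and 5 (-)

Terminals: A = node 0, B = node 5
Nodal analysis, taking node 5 as the 0 V reference.
Source V1 fixes V_0 = 15 V.
KCL at each unknown node (sum of currents leaving = 0; resistances in Ω):
  Node 1: (V_1 - 15)/56000 + (V_1 - V_3)/18000 + (V_1 - 0)/2400 + (V_1 - V_2)/82 = 0
  Node 2: (V_2 - 15)/4300 + (V_2 - V_1)/82 = 0
  Node 3: (V_3 - V_1)/18000 + (V_3 - 15)/9.1 + (V_3 - 0)/820 = 0
  Node 4: (V_4 - 15)/100 = 0
Collecting terms (coefficients in siemens):
  0.01269·V_1 - 0.0122·V_2 - 0.00005556·V_3 = 0.0002679
  0.01243·V_2 - 0.0122·V_1 = 0.003488
  0.1112·V_3 - 0.00005556·V_1 = 1.648
  0.01·V_4 = 0.15
Solving these 4 simultaneous equations (Gaussian elimination) gives:
  V_1 = 6.286 V, V_2 = 6.449 V, V_3 = 14.83 V, V_4 = 15 V
I_R5 = (V_1 - V_5)/R5 = (6.286 - 0)/2400 = 0.002619 A
|I_R5| = 0.002619 A

Final answer: |I_R5| = 0.002619 A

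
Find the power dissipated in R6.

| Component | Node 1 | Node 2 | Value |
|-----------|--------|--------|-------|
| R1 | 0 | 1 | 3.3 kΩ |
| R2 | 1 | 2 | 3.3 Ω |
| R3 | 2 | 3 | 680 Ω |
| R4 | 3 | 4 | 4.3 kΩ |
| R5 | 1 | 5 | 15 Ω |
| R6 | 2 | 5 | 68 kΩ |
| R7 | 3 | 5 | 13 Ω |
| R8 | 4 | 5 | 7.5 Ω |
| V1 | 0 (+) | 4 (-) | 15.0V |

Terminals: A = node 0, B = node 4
Nodal analysis, taking node 4 as the 0 V reference.
Source V1 fixes V_0 = 15 V.
KCL at each unknown node (sum of currents leaving = 0; resistances in Ω):
  Node 1: (V_1 - 15)/3300 + (V_1 - V_2)/3.3 + (V_1 - V_5)/15 = 0
  Node 2: (V_2 - V_1)/3.3 + (V_2 - V_3)/680 + (V_2 - V_5)/68000 = 0
  Node 3: (V_3 - V_2)/680 + (V_3 - 0)/4300 + (V_3 - V_5)/13 = 0
  Node 5: (V_5 - V_1)/15 + (V_5 - V_2)/68000 + (V_5 - V_3)/13 + (V_5 - 0)/7.5 = 0
Collecting terms (coefficients in siemens):
  0.37·V_1 - 0.303·V_2 - 0.06667·V_5 = 0.004545
  0.3045·V_2 - 0.303·V_1 - 0.001471·V_3 - 0.00001471·V_5 = 0
  0.07863·V_3 - 0.001471·V_2 - 0.07692·V_5 = 0
  0.2769·V_5 - 0.06667·V_1 - 0.00001471·V_2 - 0.07692·V_3 = 0
Solving these 4 simultaneous equations (Gaussian elimination) gives:
  V_1 = 0.1001 V, V_2 = 0.09977 V, V_3 = 0.03494 V, V_5 = 0.0338 V
I_R6 = (V_2 - V_5)/R6 = (0.09977 - 0.0338)/68000 = 0.0000009701 A
P_R6 = I_R6² × R6 = (0.0000009701)² × 68000 = 0.00000006399 W

Final answer: 6.399e-08 W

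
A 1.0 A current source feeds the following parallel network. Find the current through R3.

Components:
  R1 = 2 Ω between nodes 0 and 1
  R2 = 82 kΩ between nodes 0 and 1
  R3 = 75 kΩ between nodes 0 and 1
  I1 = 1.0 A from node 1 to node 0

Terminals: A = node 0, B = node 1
All resistors sit directly between nodes 0 and 1, so they are in parallel and share one voltage V; the full source current 1 A splits among them.
1/R_par = 1/2 + 1/82000 + 1/75000 = 0.5 S  =>  R_par = 2 Ω
V = I × R_par = 1 × 2 = 2 V
I_R3 = V/R3 = 2/75000 = 0.00002667 A

Final answer: 2.667e-05 A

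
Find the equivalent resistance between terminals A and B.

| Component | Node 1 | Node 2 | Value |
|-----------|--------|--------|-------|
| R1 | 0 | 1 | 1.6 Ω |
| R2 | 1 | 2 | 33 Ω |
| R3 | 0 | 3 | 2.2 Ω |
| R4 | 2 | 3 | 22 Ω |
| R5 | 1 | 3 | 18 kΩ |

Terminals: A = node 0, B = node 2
The network is not a plain series/parallel combination. Inject a 1 A test current into terminal A (node 0) and return it from terminal B (node 2); then R_eq = V_A / (1 A).
Nodal analysis, taking node 2 as the 0 V reference.
Current source I_test pushes 1 A into node 0 and draws it out of node 2.
KCL at each unknown node (sum of currents leaving = 0; resistances in Ω):
  Node 0: (V_0 - V_1)/1.6 + (V_0 - V_3)/2.2 - 1 = 0
  Node 1: (V_1 - V_0)/1.6 + (V_1 - 0)/33 + (V_1 - V_3)/18000 = 0
  Node 3: (V_3 - V_0)/2.2 + (V_3 - V_1)/18000 + (V_3 - 0)/22 = 0
Collecting terms (coefficients in siemens):
  1.08·V_0 - 0.625·V_1 - 0.4545·V_3 = 1
  0.6554·V_1 - 0.625·V_0 - 0.00005556·V_3 = 0
  0.5001·V_3 - 0.4545·V_0 - 0.00005556·V_1 = 0
Solving these 3 simultaneous equations (Gaussian elimination) gives:
  V_0 = 14.24 V, V_1 = 13.58 V, V_3 = 12.95 V
R_eq = V_0 / 1 A = 14.24 Ω

Final answer: 14.24 Ω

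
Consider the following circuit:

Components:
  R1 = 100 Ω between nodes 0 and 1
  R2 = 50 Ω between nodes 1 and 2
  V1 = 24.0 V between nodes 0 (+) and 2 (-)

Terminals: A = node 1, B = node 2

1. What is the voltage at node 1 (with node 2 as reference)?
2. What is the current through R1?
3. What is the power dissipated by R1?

Nodal analysis, taking node 2 as the 0 V reference.
Source V1 fixes V_0 = 24 V.
KCL at each unknown node (sum of currents leaving = 0; resistances in Ω):
  Node 1: (V_1 - 24)/100 + (V_1 - 0)/50 = 0
Collecting terms: 0.03 × V_1 = 0.24  =>  V_1 = 8 V
Part 1:
  Read off the nodal solution: V_1 = 8 V
Part 2:
  I_R1 = (V_0 - V_1)/R1 = (24 - 8)/100 = 0.16 A
  Magnitude: I_R1 = 0.16 A
Part 3:
  I_R1 = (V_0 - V_1)/R1 = (24 - 8)/100 = 0.16 A
  P_R1 = I_R1² × R1 = (0.16)² × 100 = 2.56 W

Final answers:
1. V_1 = 8 V
2. I_R1 = 0.16 A
3. P_R1 = 2.56 W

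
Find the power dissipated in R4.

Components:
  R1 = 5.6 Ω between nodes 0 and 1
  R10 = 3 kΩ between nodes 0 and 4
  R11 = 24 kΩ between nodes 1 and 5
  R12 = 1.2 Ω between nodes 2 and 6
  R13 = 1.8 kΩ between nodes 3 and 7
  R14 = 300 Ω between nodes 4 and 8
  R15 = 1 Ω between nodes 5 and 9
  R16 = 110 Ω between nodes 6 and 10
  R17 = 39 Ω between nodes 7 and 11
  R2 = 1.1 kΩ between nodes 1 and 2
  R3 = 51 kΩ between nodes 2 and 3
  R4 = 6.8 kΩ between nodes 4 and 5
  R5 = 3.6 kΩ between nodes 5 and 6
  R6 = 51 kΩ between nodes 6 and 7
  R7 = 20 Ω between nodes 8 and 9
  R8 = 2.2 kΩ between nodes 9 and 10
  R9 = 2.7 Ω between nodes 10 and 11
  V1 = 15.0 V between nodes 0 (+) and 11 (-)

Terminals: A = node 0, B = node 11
Nodal analysis, taking node 11 as the 0 V reference.
Source V1 fixes V_0 = 15 V.
KCL at each unknown node (sum of currents leaving = 0; resistances in Ω):
  Node 1: (V_1 - 15)/5.6 + (V_1 - V_2)/1100 + (V_1 - V_5)/24000 = 0
  Node 2: (V_2 - V_1)/1100 + (V_2 - V_3)/51000 + (V_2 - V_6)/1.2 = 0
  Node 3: (V_3 - V_2)/51000 + (V_3 - V_7)/1800 = 0
  Node 4: (V_4 - V_5)/6800 + (V_4 - 15)/3000 + (V_4 - V_8)/300 = 0
  Node 5: (V_5 - V_4)/6800 + (V_5 - V_6)/3600 + (V_5 - V_1)/24000 + (V_5 - V_9)/1 = 0
  Node 6: (V_6 - V_5)/3600 + (V_6 - V_7)/51000 + (V_6 - V_2)/1.2 + (V_6 - V_10)/110 = 0
  Node 7: (V_7 - V_6)/51000 + (V_7 - V_3)/1800 + (V_7 - 0)/39 = 0
  Node 8: (V_8 - V_9)/20 + (V_8 - V_4)/300 = 0
  Node 9: (V_9 - V_8)/20 + (V_9 - V_10)/2200 + (V_9 - V_5)/1 = 0
  Node 10: (V_10 - V_9)/2200 + (V_10 - 0)/2.7 + (V_10 - V_6)/110 = 0
Collecting terms (coefficients in siemens):
  0.1795·V_1 - 0.0009091·V_2 - 0.00004167·V_5 = 2.679
  0.8343·V_2 - 0.0009091·V_1 - 0.00001961·V_3 - 0.8333·V_6 = 0
  0.0005752·V_3 - 0.00001961·V_2 - 0.0005556·V_7 = 0
  0.003814·V_4 - 0.0001471·V_5 - 0.003333·V_8 = 0.005
  1·V_5 - 0.00004167·V_1 - 0.0001471·V_4 - 0.0002778·V_6 - 1·V_9 = 0
  0.8427·V_6 - 0.8333·V_2 - 0.0002778·V_5 - 0.00001961·V_7 - 0.009091·V_10 = 0
  0.02622·V_7 - 0.0005556·V_3 - 0.00001961·V_6 = 0
  0.05333·V_8 - 0.003333·V_4 - 0.05·V_9 = 0
  1.05·V_9 - 1·V_5 - 0.05·V_8 - 0.0004545·V_10 = 0
  0.3799·V_10 - 0.009091·V_6 - 0.0004545·V_9 = 0
Solving these 10 simultaneous equations (Gaussian elimination) gives:
  V_1 = 14.93 V, V_2 = 1.506 V, V_3 = 0.0535 V, V_4 = 6.102 V
  V_5 = 5.195 V, V_6 = 1.491 V, V_7 = 0.002249 V, V_8 = 5.252 V
  V_9 = 5.196 V, V_10 = 0.0419 V
I_R4 = (V_4 - V_5)/R4 = (6.102 - 5.195)/6800 = 0.0001334 A
P_R4 = I_R4² × R4 = (0.0001334)² × 6800 = 0.000121 W

Final answer: 0.000121 W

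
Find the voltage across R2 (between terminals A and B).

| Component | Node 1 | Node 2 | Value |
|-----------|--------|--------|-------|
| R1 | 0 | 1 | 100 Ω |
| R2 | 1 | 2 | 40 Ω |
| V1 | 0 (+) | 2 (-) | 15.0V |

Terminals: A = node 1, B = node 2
R1 and R2 are in series across V1 (node 0 → node 1 → node 2), and the output A–B is taken across R2, so this is a voltage divider.
Series current: I = V1/(R1 + R2) = 15/(100 + 40) = 15/140 = 0.1071 A
V_R2 = I × R2 = V1 × R2/(R1 + R2) = 15 × 40/140 = 4.286 V

Final answer: 4.286 V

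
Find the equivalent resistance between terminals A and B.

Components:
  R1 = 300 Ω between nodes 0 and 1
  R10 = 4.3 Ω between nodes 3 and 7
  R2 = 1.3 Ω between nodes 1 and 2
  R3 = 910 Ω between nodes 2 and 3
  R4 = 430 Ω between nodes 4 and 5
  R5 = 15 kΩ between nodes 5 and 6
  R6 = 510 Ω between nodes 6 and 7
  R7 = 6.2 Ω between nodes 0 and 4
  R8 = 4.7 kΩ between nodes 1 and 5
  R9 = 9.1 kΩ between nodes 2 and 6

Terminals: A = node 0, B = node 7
The network is not a plain series/parallel combination. Inject a 1 A test current into terminal A (node 0) and return it from terminal B (node 7); then R_eq = V_A / (1 A).
Nodal analysis, taking node 7 as the 0 V reference.
Current source I_test pushes 1 A into node 0 and draws it out of node 7.
KCL at each unknown node (sum of currents leaving = 0; resistances in Ω):
  Node 0: (V_0 - V_1)/300 + (V_0 - V_4)/6.2 - 1 = 0
  Node 1: (V_1 - V_0)/300 + (V_1 - V_2)/1.3 + (V_1 - V_5)/4700 = 0
  Node 2: (V_2 - V_1)/1.3 + (V_2 - V_3)/910 + (V_2 - V_6)/9100 = 0
  Node 3: (V_3 - V_2)/910 + (V_3 - 0)/4.3 = 0
  Node 4: (V_4 - V_0)/6.2 + (V_4 - V_5)/430 = 0
  Node 5: (V_5 - V_1)/4700 + (V_5 - V_4)/430 + (V_5 - V_6)/15000 = 0
  Node 6: (V_6 - V_2)/9100 + (V_6 - V_5)/15000 + (V_6 - 0)/510 = 0
Collecting terms (coefficients in siemens):
  0.1646·V_0 - 0.003333·V_1 - 0.1613·V_4 = 1
  0.7728·V_1 - 0.003333·V_0 - 0.7692·V_2 - 0.0002128·V_5 = 0
  0.7704·V_2 - 0.7692·V_1 - 0.001099·V_3 - 0.0001099·V_6 = 0
  0.2337·V_3 - 0.001099·V_2 = 0
  0.1636·V_4 - 0.1613·V_0 - 0.002326·V_5 = 0
  0.002605·V_5 - 0.0002128·V_1 - 0.002326·V_4 - 0.00006667·V_6 = 0
  0.002137·V_6 - 0.0001099·V_2 - 0.00006667·V_5 = 0
Solving these 7 simultaneous equations (Gaussian elimination) gives:
  V_0 = 1054 V, V_1 = 786.8 V, V_2 = 785.6 V, V_3 = 3.695 V
  V_4 = 1053 V, V_5 = 1007 V, V_6 = 71.79 V
R_eq = V_0 / 1 A = 1054 Ω = 1.054 kΩ

Final answer: 1.054 kΩ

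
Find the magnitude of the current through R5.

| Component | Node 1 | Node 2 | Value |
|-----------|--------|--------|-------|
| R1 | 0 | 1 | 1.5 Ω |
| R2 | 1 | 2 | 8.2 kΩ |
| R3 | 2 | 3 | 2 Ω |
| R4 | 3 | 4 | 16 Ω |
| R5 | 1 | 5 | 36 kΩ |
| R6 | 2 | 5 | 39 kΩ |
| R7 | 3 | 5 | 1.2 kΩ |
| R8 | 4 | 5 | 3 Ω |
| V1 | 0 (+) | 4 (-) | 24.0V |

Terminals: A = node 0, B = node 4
Nodal analysis, taking node 4 as the 0 V reference.
Source V1 fixes V_0 = 24 V.
KCL at each unknown node (sum of currents leaving = 0; resistances in Ω):
  Node 1: (V_1 - 24)/1.5 + (V_1 - V_2)/8200 + (V_1 - V_5)/36000 = 0
  Node 2: (V_2 - V_1)/8200 + (V_2 - V_3)/2 + (V_2 - V_5)/39000 = 0
  Node 3: (V_3 - V_2)/2 + (V_3 - 0)/16 + (V_3 - V_5)/1200 = 0
  Node 5: (V_5 - V_1)/36000 + (V_5 - V_2)/39000 + (V_5 - V_3)/1200 + (V_5 - 0)/3 = 0
Collecting terms (coefficients in siemens):
  0.6668·V_1 - 0.000122·V_2 - 0.00002778·V_5 = 16
  0.5001·V_2 - 0.000122·V_1 - 0.5·V_3 - 0.00002564·V_5 = 0
  0.5633·V_3 - 0.5·V_2 - 0.0008333·V_5 = 0
  0.3342·V_5 - 0.00002778·V_1 - 0.00002564·V_2 - 0.0008333·V_3 = 0
Solving these 4 simultaneous equations (Gaussian elimination) gives:
  V_1 = 23.99 V, V_2 = 0.05195 V, V_3 = 0.04611 V, V_5 = 0.002113 V
I_R5 = (V_1 - V_5)/R5 = (23.99 - 0.002113)/36000 = 0.0006665 A
|I_R5| = 0.0006665 A

Final answer: |I_R5| = 0.0006665 A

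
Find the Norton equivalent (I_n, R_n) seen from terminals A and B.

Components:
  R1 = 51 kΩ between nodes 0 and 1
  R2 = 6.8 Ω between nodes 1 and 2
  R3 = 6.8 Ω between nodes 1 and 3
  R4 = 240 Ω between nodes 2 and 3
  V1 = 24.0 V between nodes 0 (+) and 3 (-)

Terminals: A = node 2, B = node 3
Find the Thévenin equivalent first; then I_n = V_th/R_th and R_n = R_th.
Step 1 — V_th is the open-circuit voltage V_A - V_B (nothing connected across the terminals).
Nodal analysis, taking node 3 as the 0 V reference.
Source V1 fixes V_0 = 24 V.
KCL at each unknown node (sum of currents leaving = 0; resistances in Ω):
  Node 1: (V_1 - 24)/51000 + (V_1 - V_2)/6.8 + (V_1 - 0)/6.8 = 0
  Node 2: (V_2 - V_1)/6.8 + (V_2 - 0)/240 = 0
Collecting terms (coefficients in siemens):
  0.2941·V_1 - 0.1471·V_2 = 0.0004706
  0.1512·V_2 - 0.1471·V_1 = 0
Determinant D = (0.2941)(0.1512) - (-0.1471)(-0.1471) = 0.02285
V_1 = [(0.0004706)(0.1512) - (-0.1471)(0)]/D = 0.003114 V
V_2 = [(0.2941)(0) - (0.0004706)(-0.1471)]/D = 0.003028 V
V_th = V_2 - V_3 = 0.003028 - 0 = 0.003028 V
Step 2 — R_th: zero the source — replace V1 by a short circuit (node 3 merges into node 0) — and find the resistance seen between A (node 2) and B (node 0).
Reduce the network between node 2 (A) and node 0 (B) by series/parallel combination:
  Rp1 = R1 ‖ R3 (parallel, both between nodes 0 and 1) = 1/(1/51000 + 1/6.8) = 6.799 Ω
  Rs1 = R2 + Rp1 (series, joined only at node 1) = 6.8 + 6.799 = 13.6 Ω
  Rp2 = R4 ‖ Rs1 (parallel, both between nodes 0 and 2) = 1/(1/240 + 1/13.6) = 12.87 Ω
R_th = 12.87 Ω
I_n = V_th/R_th = 0.003028/12.87 = 0.0002353 A, and R_n = R_th = 12.87 Ω

Final answer: I_n = 0.0002353 A, R_n = 12.87 Ω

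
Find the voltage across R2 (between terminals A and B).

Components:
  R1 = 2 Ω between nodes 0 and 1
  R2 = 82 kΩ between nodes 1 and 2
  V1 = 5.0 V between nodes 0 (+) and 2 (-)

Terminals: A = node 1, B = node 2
R1 and R2 are in series across V1 (node 0 → node 1 → node 2), and the output A–B is taken across R2, so this is a voltage divider.
Series current: I = V1/(R1 + R2) = 5/(2 + 82000) = 5/82000 = 0.00006097 A
V_R2 = I × R2 = V1 × R2/(R1 + R2) = 5 × 82000/82000 = 5 V

Final answer: 5 V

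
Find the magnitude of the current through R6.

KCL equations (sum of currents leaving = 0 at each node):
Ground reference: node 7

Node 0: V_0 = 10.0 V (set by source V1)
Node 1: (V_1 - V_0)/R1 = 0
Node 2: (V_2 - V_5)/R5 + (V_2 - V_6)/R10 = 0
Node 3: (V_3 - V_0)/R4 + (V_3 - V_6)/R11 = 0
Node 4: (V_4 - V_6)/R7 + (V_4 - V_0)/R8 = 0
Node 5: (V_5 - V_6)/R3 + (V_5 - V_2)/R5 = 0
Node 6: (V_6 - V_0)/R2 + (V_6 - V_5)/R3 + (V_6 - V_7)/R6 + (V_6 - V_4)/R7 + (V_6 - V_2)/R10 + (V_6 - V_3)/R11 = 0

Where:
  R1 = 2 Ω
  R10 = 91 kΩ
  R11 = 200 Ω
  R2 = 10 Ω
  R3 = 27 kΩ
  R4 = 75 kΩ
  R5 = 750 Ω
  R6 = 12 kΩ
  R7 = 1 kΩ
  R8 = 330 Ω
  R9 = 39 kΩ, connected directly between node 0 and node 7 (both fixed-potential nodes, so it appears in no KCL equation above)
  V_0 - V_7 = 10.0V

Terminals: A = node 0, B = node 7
Nodal analysis, taking node 7 as the 0 V reference.
Source V1 fixes V_0 = 10 V.
KCL at each unknown node (sum of currents leaving = 0; resistances in Ω):
  Node 1: (V_1 - 10)/2 = 0
  Node 2: (V_2 - V_5)/750 + (V_2 - V_6)/91000 = 0
  Node 3: (V_3 - 10)/75000 + (V_3 - V_6)/200 = 0
  Node 4: (V_4 - V_6)/1000 + (V_4 - 10)/330 = 0
  Node 5: (V_5 - V_6)/27000 + (V_5 - V_2)/750 = 0
  Node 6: (V_6 - 10)/10 + (V_6 - V_5)/27000 + (V_6 - 0)/12000 + (V_6 - V_4)/1000 + (V_6 - V_2)/91000 + (V_6 - V_3)/200 = 0
Collecting terms (coefficients in siemens):
  0.5·V_1 = 5
  0.001344·V_2 - 0.001333·V_5 - 0.00001099·V_6 = 0
  0.005013·V_3 - 0.005·V_6 = 0.0001333
  0.00403·V_4 - 0.001·V_6 = 0.0303
  0.00137·V_5 - 0.001333·V_2 - 0.00003704·V_6 = 0
  0.1061·V_6 - 0.00001099·V_2 - 0.005·V_3 - 0.001·V_4 - 0.00003704·V_5 = 1
Solving these 6 simultaneous equations (Gaussian elimination) gives:
  V_1 = 10 V, V_2 = 9.992 V, V_3 = 9.992 V, V_4 = 9.998 V
  V_5 = 9.992 V, V_6 = 9.992 V
I_R6 = (V_6 - V_7)/R6 = (9.992 - 0)/12000 = 0.0008326 A
|I_R6| = 0.0008326 A

Final answer: |I_R6| = 0.0008326 A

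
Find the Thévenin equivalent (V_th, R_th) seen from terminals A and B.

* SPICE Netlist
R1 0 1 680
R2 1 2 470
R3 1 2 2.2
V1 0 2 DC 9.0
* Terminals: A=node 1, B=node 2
Step 1 — V_th is the open-circuit voltage V_A - V_B (nothing connected across the terminals).
Nodal analysis, taking node 2 as the 0 V reference.
Source V1 fixes V_0 = 9 V.
KCL at each unknown node (sum of currents leaving = 0; resistances in Ω):
  Node 1: (V_1 - 9)/680 + (V_1 - 0)/470 + (V_1 - 0)/2.2 = 0
Collecting terms: 0.4581 × V_1 = 0.01324  =>  V_1 = 0.02889 V
V_th = V_1 - V_2 = 0.02889 - 0 = 0.02889 V
Step 2 — R_th: zero the source — replace V1 by a short circuit (node 2 merges into node 0) — and find the resistance seen between A (node 1) and B (node 0).
Reduce the network between node 1 (A) and node 0 (B) by series/parallel combination:
  Rp1 = R1 ‖ R2 ‖ R3 (parallel, all between nodes 0 and 1) = 1/(1/680 + 1/470 + 1/2.2) = 2.183 Ω
R_th = 2.183 Ω

Final answer: V_th = 0.02889 V, R_th = 2.183 Ω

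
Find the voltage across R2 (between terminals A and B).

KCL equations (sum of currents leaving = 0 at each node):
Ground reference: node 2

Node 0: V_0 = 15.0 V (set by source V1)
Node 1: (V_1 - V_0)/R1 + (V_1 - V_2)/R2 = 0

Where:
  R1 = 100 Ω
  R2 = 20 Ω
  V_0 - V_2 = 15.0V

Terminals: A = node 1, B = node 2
R1 and R2 are in series across V1 (node 0 → node 1 → node 2), and the output A–B is taken across R2, so this is a voltage divider.
Series current: I = V1/(R1 + R2) = 15/(100 + 20) = 15/120 = 0.125 A
V_R2 = I × R2 = V1 × R2/(R1 + R2) = 15 × 20/120 = 2.5 V

Final answer: 2.5 V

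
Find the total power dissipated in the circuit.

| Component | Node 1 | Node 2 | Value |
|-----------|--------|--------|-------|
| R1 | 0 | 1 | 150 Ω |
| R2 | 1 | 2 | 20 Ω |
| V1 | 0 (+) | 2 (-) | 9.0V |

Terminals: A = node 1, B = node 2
Nodal analysis, taking node 2 as the 0 V reference.
Source V1 fixes V_0 = 9 V.
KCL at each unknown node (sum of currents leaving = 0; resistances in Ω):
  Node 1: (V_1 - 9)/150 + (V_1 - 0)/20 = 0
Collecting terms: 0.05667 × V_1 = 0.06  =>  V_1 = 1.059 V
Power in each resistor, P = (ΔV)²/R:
  P_R1 = (9 - 1.059)²/150 = 0.4204 W
  P_R2 = (1.059 - 0)²/20 = 0.05606 W
P_total = P_R1 + P_R2 = 0.4765 W

Final answer: 0.4765 W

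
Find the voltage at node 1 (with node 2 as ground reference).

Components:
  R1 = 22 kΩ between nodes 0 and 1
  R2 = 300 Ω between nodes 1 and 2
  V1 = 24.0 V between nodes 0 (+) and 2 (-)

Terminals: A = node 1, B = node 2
Nodal analysis, taking node 2 as the 0 V reference.
Source V1 fixes V_0 = 24 V.
KCL at each unknown node (sum of currents leaving = 0; resistances in Ω):
  Node 1: (V_1 - 24)/22000 + (V_1 - 0)/300 = 0
Collecting terms: 0.003379 × V_1 = 0.001091  =>  V_1 = 0.3229 V
The requested potential is V_1 = 0.3229 V.

Final answer: V_1 = 0.3229 V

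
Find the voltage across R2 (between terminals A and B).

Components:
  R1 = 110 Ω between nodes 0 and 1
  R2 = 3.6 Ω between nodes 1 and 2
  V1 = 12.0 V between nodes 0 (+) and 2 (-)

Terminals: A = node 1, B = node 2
R1 and R2 are in series across V1 (node 0 → node 1 → node 2), and the output A–B is taken across R2, so this is a voltage divider.
Series current: I = V1/(R1 + R2) = 12/(110 + 3.6) = 12/113.6 = 0.1056 A
V_R2 = I × R2 = V1 × R2/(R1 + R2) = 12 × 3.6/113.6 = 0.3803 V

Final answer: 0.3803 V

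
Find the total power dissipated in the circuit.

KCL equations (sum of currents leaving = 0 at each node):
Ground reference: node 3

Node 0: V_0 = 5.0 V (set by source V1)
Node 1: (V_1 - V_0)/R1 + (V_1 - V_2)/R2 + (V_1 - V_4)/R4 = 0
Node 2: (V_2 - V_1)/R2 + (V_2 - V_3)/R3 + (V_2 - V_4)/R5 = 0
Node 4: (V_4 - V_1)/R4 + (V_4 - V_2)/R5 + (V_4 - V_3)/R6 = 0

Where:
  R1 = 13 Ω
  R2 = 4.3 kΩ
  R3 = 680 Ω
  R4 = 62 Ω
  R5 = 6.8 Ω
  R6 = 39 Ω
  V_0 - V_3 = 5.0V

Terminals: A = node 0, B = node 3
Nodal analysis, taking node 3 as the 0 V reference.
Source V1 fixes V_0 = 5 V.
KCL at each unknown node (sum of currents leaving = 0; resistances in Ω):
  Node 1: (V_1 - 5)/13 + (V_1 - V_2)/4300 + (V_1 - V_4)/62 = 0
  Node 2: (V_2 - V_1)/4300 + (V_2 - 0)/680 + (V_2 - V_4)/6.8 = 0
  Node 4: (V_4 - V_1)/62 + (V_4 - V_2)/6.8 + (V_4 - 0)/39 = 0
Collecting terms (coefficients in siemens):
  0.09328·V_1 - 0.0002326·V_2 - 0.01613·V_4 = 0.3846
  0.1488·V_2 - 0.0002326·V_1 - 0.1471·V_4 = 0
  0.1888·V_4 - 0.01613·V_1 - 0.1471·V_2 = 0
Solving these 3 simultaneous equations (Gaussian elimination) gives:
  V_1 = 4.414 V, V_2 = 1.65 V, V_4 = 1.662 V
Power in each resistor, P = (ΔV)²/R:
  P_R1 = (5 - 4.414)²/13 = 0.02637 W
  P_R2 = (4.414 - 1.65)²/4300 = 0.001778 W
  P_R3 = (1.65 - 0)²/680 = 0.004003 W
  P_R4 = (4.414 - 1.662)²/62 = 0.1222 W
  P_R5 = (1.65 - 1.662)²/6.8 = 0.00002162 W
  P_R6 = (0 - 1.662)²/39 = 0.07082 W
P_total = P_R1 + P_R2 + P_R3 + P_R4 + P_R5 + P_R6 = 0.2252 W

Final answer: 0.2252 W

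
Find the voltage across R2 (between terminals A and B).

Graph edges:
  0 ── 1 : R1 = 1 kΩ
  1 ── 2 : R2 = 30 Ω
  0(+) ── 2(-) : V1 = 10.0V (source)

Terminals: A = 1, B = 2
R1 and R2 are in series across V1 (node 0 → node 1 → node 2), and the output A–B is taken across R2, so this is a voltage divider.
Series current: I = V1/(R1 + R2) = 10/(1000 + 30) = 10/1030 = 0.009709 A
V_R2 = I × R2 = V1 × R2/(R1 + R2) = 10 × 30/1030 = 0.2913 V

Final answer: 0.2913 V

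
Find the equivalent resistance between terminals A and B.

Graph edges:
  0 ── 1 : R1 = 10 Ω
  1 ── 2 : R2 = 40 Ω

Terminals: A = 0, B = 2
Reduce the network between node 0 (A) and node 2 (B) by series/parallel combination:
  Rs1 = R1 + R2 (series, joined only at node 1) = 10 + 40 = 50 Ω
R_eq = 50 Ω

Final answer: 50 Ω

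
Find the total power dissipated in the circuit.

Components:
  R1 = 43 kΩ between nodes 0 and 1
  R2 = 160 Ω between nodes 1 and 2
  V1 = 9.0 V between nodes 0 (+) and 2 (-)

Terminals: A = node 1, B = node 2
Nodal analysis, taking node 2 as the 0 V reference.
Source V1 fixes V_0 = 9 V.
KCL at each unknown node (sum of currents leaving = 0; resistances in Ω):
  Node 1: (V_1 - 9)/43000 + (V_1 - 0)/160 = 0
Collecting terms: 0.006273 × V_1 = 0.0002093  =>  V_1 = 0.03336 V
Power in each resistor, P = (ΔV)²/R:
  P_R1 = (9 - 0.03336)²/43000 = 0.00187 W
  P_R2 = (0.03336 - 0)²/160 = 0.000006957 W
P_total = P_R1 + P_R2 = 0.001877 W

Final answer: 0.001877 W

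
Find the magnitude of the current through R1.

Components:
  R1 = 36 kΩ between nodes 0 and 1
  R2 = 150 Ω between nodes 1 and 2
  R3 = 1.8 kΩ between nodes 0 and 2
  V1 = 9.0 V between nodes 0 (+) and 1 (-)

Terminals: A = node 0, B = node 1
Nodal analysis, taking node 1 as the 0 V reference.
Source V1 fixes V_0 = 9 V.
KCL at each unknown node (sum of currents leaving = 0; resistances in Ω):
  Node 2: (V_2 - 0)/150 + (V_2 - 9)/1800 = 0
Collecting terms: 0.007222 × V_2 = 0.005  =>  V_2 = 0.6923 V
I_R1 = (V_0 - V_1)/R1 = (9 - 0)/36000 = 0.00025 A
|I_R1| = 0.00025 A

Final answer: |I_R1| = 0.00025 A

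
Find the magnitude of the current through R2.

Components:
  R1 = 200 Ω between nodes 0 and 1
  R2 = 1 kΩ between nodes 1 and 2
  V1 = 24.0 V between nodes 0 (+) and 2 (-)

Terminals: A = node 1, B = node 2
Nodal analysis, taking node 2 as the 0 V reference.
Source V1 fixes V_0 = 24 V.
KCL at each unknown node (sum of currents leaving = 0; resistances in Ω):
  Node 1: (V_1 - 24)/200 + (V_1 - 0)/1000 = 0
Collecting terms: 0.006 × V_1 = 0.12  =>  V_1 = 20 V
I_R2 = (V_1 - V_2)/R2 = (20 - 0)/1000 = 0.02 A
|I_R2| = 0.02 A

Final answer: |I_R2| = 0.02 A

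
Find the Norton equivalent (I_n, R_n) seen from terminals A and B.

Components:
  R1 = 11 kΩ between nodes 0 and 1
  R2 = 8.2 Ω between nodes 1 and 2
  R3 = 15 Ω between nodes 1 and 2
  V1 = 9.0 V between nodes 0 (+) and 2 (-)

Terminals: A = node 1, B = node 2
Find the Thévenin equivalent first; then I_n = V_th/R_th and R_n = R_th.
Step 1 — V_th is the open-circuit voltage V_A - V_B (nothing connected across the terminals).
Nodal analysis, taking node 2 as the 0 V reference.
Source V1 fixes V_0 = 9 V.
KCL at each unknown node (sum of currents leaving = 0; resistances in Ω):
  Node 1: (V_1 - 9)/11000 + (V_1 - 0)/8.2 + (V_1 - 0)/15 = 0
Collecting terms: 0.1887 × V_1 = 0.0008182  =>  V_1 = 0.004336 V
V_th = V_1 - V_2 = 0.004336 - 0 = 0.004336 V
Step 2 — R_th: zero the source — replace V1 by a short circuit (node 2 merges into node 0) — and find the resistance seen between A (node 1) and B (node 0).
Reduce the network between node 1 (A) and node 0 (B) by series/parallel combination:
  Rp1 = R1 ‖ R2 ‖ R3 (parallel, all between nodes 0 and 1) = 1/(1/11000 + 1/8.2 + 1/15) = 5.299 Ω
R_th = 5.299 Ω
I_n = V_th/R_th = 0.004336/5.299 = 0.0008182 A, and R_n = R_th = 5.299 Ω

Final answer: I_n = 0.0008182 A, R_n = 5.299 Ω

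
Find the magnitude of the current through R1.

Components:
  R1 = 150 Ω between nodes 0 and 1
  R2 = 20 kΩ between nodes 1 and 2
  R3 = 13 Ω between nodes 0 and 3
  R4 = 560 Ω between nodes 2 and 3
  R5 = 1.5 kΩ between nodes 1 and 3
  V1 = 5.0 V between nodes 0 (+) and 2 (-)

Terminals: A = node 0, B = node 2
Nodal analysis, taking node 2 as the 0 V reference.
Source V1 fixes V_0 = 5 V.
KCL at each unknown node (sum of currents leaving = 0; resistances in Ω):
  Node 1: (V_1 - 5)/150 + (V_1 - 0)/20000 + (V_1 - V_3)/1500 = 0
  Node 3: (V_3 - 5)/13 + (V_3 - 0)/560 + (V_3 - V_1)/1500 = 0
Collecting terms (coefficients in siemens):
  0.007383·V_1 - 0.0006667·V_3 = 0.03333
  0.07938·V_3 - 0.0006667·V_1 = 0.3846
Determinant D = (0.007383)(0.07938) - (-0.0006667)(-0.0006667) = 0.0005856
V_1 = [(0.03333)(0.07938) - (-0.0006667)(0.3846)]/D = 4.956 V
V_3 = [(0.007383)(0.3846) - (0.03333)(-0.0006667)]/D = 4.887 V
I_R1 = (V_0 - V_1)/R1 = (5 - 4.956)/150 = 0.0002937 A
|I_R1| = 0.0002937 A

Final answer: |I_R1| = 0.0002937 A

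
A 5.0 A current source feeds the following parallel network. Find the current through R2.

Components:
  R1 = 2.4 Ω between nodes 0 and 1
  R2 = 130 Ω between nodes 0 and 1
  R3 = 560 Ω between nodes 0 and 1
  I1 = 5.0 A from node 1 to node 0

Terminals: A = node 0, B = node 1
All resistors sit directly between nodes 0 and 1, so they are in parallel and share one voltage V; the full source current 5 A splits among them.
1/R_par = 1/2.4 + 1/130 + 1/560 = 0.4261 S  =>  R_par = 2.347 Ω
V = I × R_par = 5 × 2.347 = 11.73 V
I_R2 = V/R2 = 11.73/130 = 0.09025 A

Final answer: 0.09025 A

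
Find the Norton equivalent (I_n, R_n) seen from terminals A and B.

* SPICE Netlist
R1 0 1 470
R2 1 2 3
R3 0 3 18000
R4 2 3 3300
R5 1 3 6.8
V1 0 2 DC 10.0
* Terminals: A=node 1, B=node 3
Find the Thévenin equivalent first; then I_n = V_th/R_th and R_n = R_th.
Step 1 — V_th is the open-circuit voltage V_A - V_B (nothing connected across the terminals).
Nodal analysis, taking node 2 as the 0 V reference.
Source V1 fixes V_0 = 10 V.
KCL at each unknown node (sum of currents leaving = 0; resistances in Ω):
  Node 1: (V_1 - 10)/470 + (V_1 - 0)/3 + (V_1 - V_3)/6.8 = 0
  Node 3: (V_3 - 10)/18000 + (V_3 - 0)/3300 + (V_3 - V_1)/6.8 = 0
Collecting terms (coefficients in siemens):
  0.4825·V_1 - 0.1471·V_3 = 0.02128
  0.1474·V_3 - 0.1471·V_1 = 0.0005556
Determinant D = (0.4825)(0.1474) - (-0.1471)(-0.1471) = 0.04951
V_1 = [(0.02128)(0.1474) - (-0.1471)(0.0005556)]/D = 0.06501 V
V_3 = [(0.4825)(0.0005556) - (0.02128)(-0.1471)]/D = 0.06862 V
V_th = V_1 - V_3 = 0.06501 - 0.06862 = -0.00361 V
Step 2 — R_th: zero the source — replace V1 by a short circuit (node 2 merges into node 0) — and find the resistance seen between A (node 1) and B (node 3).
Reduce the network between node 1 (A) and node 3 (B) by series/parallel combination:
  Rp1 = R1 ‖ R2 (parallel, both between nodes 0 and 1) = 1/(1/470 + 1/3) = 2.981 Ω
  Rp2 = R3 ‖ R4 (parallel, both between nodes 0 and 3) = 1/(1/18000 + 1/3300) = 2789 Ω
  Rs1 = Rp1 + Rp2 (series, joined only at node 0) = 2.981 + 2789 = 2792 Ω
  Rp3 = R5 ‖ Rs1 (parallel, both between nodes 1 and 3) = 1/(1/6.8 + 1/2792) = 6.783 Ω
R_th = 6.783 Ω
I_n = V_th/R_th = -0.00361/6.783 = -0.0005322 A, and R_n = R_th = 6.783 Ω

Final answer: I_n = -0.0005322 A, R_n = 6.783 Ω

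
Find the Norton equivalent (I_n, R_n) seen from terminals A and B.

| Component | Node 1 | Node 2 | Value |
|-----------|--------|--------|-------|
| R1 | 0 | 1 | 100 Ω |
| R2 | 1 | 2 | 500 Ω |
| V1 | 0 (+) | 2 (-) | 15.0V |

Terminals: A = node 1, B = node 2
Find the Thévenin equivalent first; then I_n = V_th/R_th and R_n = R_th.
Step 1 — V_th is the open-circuit voltage V_A - V_B (nothing connected across the terminals).
Nodal analysis, taking node 2 as the 0 V reference.
Source V1 fixes V_0 = 15 V.
KCL at each unknown node (sum of currents leaving = 0; resistances in Ω):
  Node 1: (V_1 - 15)/100 + (V_1 - 0)/500 = 0
Collecting terms: 0.012 × V_1 = 0.15  =>  V_1 = 12.5 V
V_th = V_1 - V_2 = 12.5 - 0 = 12.5 V
Step 2 — R_th: zero the source — replace V1 by a short circuit (node 2 merges into node 0) — and find the resistance seen between A (node 1) and B (node 0).
Reduce the network between node 1 (A) and node 0 (B) by series/parallel combination:
  Rp1 = R1 ‖ R2 (parallel, both between nodes 0 and 1) = 1/(1/100 + 1/500) = 83.33 Ω
R_th = 83.33 Ω
I_n = V_th/R_th = 12.5/83.33 = 0.15 A, and R_n = R_th = 83.33 Ω

Final answer: I_n = 0.15 A, R_n = 83.33 Ω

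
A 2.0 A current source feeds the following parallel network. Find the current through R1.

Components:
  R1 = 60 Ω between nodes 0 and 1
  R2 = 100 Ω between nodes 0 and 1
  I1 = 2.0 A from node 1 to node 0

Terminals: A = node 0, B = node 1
All resistors sit directly between nodes 0 and 1, so they are in parallel and share one voltage V; the full source current 2 A splits among them.
1/R_par = 1/60 + 1/100 = 0.02667 S  =>  R_par = 37.5 Ω
V = I × R_par = 2 × 37.5 = 75 V
I_R1 = V/R1 = 75/60 = 1.25 A

Final answer: 1.25 A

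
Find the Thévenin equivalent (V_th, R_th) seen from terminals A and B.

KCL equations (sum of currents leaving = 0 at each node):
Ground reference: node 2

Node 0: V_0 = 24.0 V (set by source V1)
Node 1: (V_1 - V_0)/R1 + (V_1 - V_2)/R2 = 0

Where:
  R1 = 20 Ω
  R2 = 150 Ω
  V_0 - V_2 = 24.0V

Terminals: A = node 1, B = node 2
Step 1 — V_th is the open-circuit voltage V_A - V_B (nothing connected across the terminals).
Nodal analysis, taking node 2 as the 0 V reference.
Source V1 fixes V_0 = 24 V.
KCL at each unknown node (sum of currents leaving = 0; resistances in Ω):
  Node 1: (V_1 - 24)/20 + (V_1 - 0)/150 = 0
Collecting terms: 0.05667 × V_1 = 1.2  =>  V_1 = 21.18 V
V_th = V_1 - V_2 = 21.18 - 0 = 21.18 V
Step 2 — R_th: zero the source — replace V1 by a short circuit (node 2 merges into node 0) — and find the resistance seen between A (node 1) and B (node 0).
Reduce the network between node 1 (A) and node 0 (B) by series/parallel combination:
  Rp1 = R1 ‖ R2 (parallel, both between nodes 0 and 1) = 1/(1/20 + 1/150) = 17.65 Ω
R_th = 17.65 Ω

Final answer: V_th = 21.18 V, R_th = 17.65 Ω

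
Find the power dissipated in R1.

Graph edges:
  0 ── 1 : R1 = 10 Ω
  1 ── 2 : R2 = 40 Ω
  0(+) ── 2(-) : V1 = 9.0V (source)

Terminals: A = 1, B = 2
Nodal analysis, taking node 2 as the 0 V reference.
Source V1 fixes V_0 = 9 V.
KCL at each unknown node (sum of currents leaving = 0; resistances in Ω):
  Node 1: (V_1 - 9)/10 + (V_1 - 0)/40 = 0
Collecting terms: 0.125 × V_1 = 0.9  =>  V_1 = 7.2 V
I_R1 = (V_0 - V_1)/R1 = (9 - 7.2)/10 = 0.18 A
P_R1 = I_R1² × R1 = (0.18)² × 10 = 0.324 W

Final answer: 0.324 W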